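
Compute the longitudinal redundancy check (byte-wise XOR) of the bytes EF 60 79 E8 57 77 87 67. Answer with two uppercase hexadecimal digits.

DE

XOR the bytes together:
  start with 0xEF
  0xEF ⊕ 0x60 = 0x8F
  0x8F ⊕ 0x79 = 0xF6
  0xF6 ⊕ 0xE8 = 0x1E
  0x1E ⊕ 0x57 = 0x49
  0x49 ⊕ 0x77 = 0x3E
  0x3E ⊕ 0x87 = 0xB9
  0xB9 ⊕ 0x67 = 0xDE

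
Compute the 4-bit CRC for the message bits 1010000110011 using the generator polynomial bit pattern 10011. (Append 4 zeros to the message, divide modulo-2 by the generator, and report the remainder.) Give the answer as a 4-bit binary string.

Append 4 zeros: 10100001100110000. Divide by 10011 (XOR where the leading bit is 1):
  pos 0: 10100 XOR 10011 = 00111
  pos 2: 11100 XOR 10011 = 01111
  pos 3: 11111 XOR 10011 = 01100
  pos 4: 11001 XOR 10011 = 01010
  pos 5: 10100 XOR 10011 = 00111
  pos 7: 11101 XOR 10011 = 01110
  pos 8: 11101 XOR 10011 = 01110
  pos 9: 11100 XOR 10011 = 01111
  pos 10: 11110 XOR 10011 = 01101
  pos 11: 11010 XOR 10011 = 01001
  pos 12: 10010 XOR 10011 = 00001
Remainder (last 4 bits) = 0001. This is the CRC / FCS.

0001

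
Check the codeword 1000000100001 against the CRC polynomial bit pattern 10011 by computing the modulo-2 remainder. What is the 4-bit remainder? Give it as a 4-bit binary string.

Modulo-2 division of 1000000100001 by 10011:
  pos 0: 10000 XOR 10011 = 00011
  pos 3: 11001 XOR 10011 = 01010
  pos 4: 10100 XOR 10011 = 00111
  pos 6: 11100 XOR 10011 = 01111
  pos 7: 11110 XOR 10011 = 01101
  pos 8: 11011 XOR 10011 = 01000
Remainder = 1000 (nonzero — an error is detected).

1000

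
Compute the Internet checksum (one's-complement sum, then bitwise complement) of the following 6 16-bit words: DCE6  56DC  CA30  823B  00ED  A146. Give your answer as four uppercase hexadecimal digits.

DD9C

One's-complement addition (fold any carry out of bit 15 back into bit 0):
  0xDCE6 + 0x56DC = 0x133C2 → wrap carry → 0x33C3
  0x33C3 + 0xCA30 = 0x0FDF3
  0xFDF3 + 0x823B = 0x1802E → wrap carry → 0x802F
  0x802F + 0x00ED = 0x0811C
  0x811C + 0xA146 = 0x12262 → wrap carry → 0x2263
One's-complement sum = 0x2263.
Checksum = ~0x2263 & 0xFFFF = 0xDD9C.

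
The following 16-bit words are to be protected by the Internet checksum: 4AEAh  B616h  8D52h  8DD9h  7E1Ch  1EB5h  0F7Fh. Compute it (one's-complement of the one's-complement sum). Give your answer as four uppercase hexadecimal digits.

3782

One's-complement addition (fold any carry out of bit 15 back into bit 0):
  0x4AEA + 0xB616 = 0x10100 → wrap carry → 0x0101
  0x0101 + 0x8D52 = 0x08E53
  0x8E53 + 0x8DD9 = 0x11C2C → wrap carry → 0x1C2D
  0x1C2D + 0x7E1C = 0x09A49
  0x9A49 + 0x1EB5 = 0x0B8FE
  0xB8FE + 0x0F7F = 0x0C87D
One's-complement sum = 0xC87D.
Checksum = ~0xC87D & 0xFFFF = 0x3782.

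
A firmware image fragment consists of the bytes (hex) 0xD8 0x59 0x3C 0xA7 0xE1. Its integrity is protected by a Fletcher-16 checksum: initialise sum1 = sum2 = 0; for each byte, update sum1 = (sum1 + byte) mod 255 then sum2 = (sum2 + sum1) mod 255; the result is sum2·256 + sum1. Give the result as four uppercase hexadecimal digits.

Running sums (mod 255):
  after byte 0 (0xD8): sum1=216, sum2=216
  after byte 1 (0x59): sum1=50, sum2=11
  after byte 2 (0x3C): sum1=110, sum2=121
  after byte 3 (0xA7): sum1=22, sum2=143
  after byte 4 (0xE1): sum1=247, sum2=135
Checksum = sum2·256 + sum1 = 135·256 + 247 = 34807 = 0x87F7.

87F7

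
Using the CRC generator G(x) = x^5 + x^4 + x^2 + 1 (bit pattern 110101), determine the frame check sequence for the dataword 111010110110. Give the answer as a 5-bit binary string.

01111

Append 5 zeros: 11101011011000000. Divide by 110101 (XOR where the leading bit is 1):
  pos 0: 111010 XOR 110101 = 001111
  pos 2: 111111 XOR 110101 = 001010
  pos 4: 101001 XOR 110101 = 011100
  pos 5: 111001 XOR 110101 = 001100
  pos 7: 110000 XOR 110101 = 000101
  pos 10: 101000 XOR 110101 = 011101
  pos 11: 111010 XOR 110101 = 001111
Remainder (last 5 bits) = 01111. This is the CRC / FCS.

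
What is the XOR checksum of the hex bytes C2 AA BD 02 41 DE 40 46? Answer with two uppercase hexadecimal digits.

4E

XOR the bytes together:
  start with 0xC2
  0xC2 ⊕ 0xAA = 0x68
  0x68 ⊕ 0xBD = 0xD5
  0xD5 ⊕ 0x02 = 0xD7
  0xD7 ⊕ 0x41 = 0x96
  0x96 ⊕ 0xDE = 0x48
  0x48 ⊕ 0x40 = 0x08
  0x08 ⊕ 0x46 = 0x4E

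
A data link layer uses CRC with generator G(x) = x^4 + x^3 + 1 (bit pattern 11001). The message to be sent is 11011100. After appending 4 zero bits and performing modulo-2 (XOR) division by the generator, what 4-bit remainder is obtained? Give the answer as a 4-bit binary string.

0001

Append 4 zeros: 110111000000. Divide by 11001 (XOR where the leading bit is 1):
  pos 0: 11011 XOR 11001 = 00010
  pos 3: 10100 XOR 11001 = 01101
  pos 4: 11010 XOR 11001 = 00011
  pos 7: 11000 XOR 11001 = 00001
Remainder (last 4 bits) = 0001. This is the CRC / FCS.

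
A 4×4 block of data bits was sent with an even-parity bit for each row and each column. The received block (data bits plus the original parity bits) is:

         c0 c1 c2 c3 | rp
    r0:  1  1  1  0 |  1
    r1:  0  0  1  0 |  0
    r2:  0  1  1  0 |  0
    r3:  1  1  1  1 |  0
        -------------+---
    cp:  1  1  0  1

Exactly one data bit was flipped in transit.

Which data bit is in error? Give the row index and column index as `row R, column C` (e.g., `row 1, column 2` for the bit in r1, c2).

Recompute each row's even parity and compare to rp:
  r0: data parity 1, sent rp 1 → ok
  r1: data parity 1, sent rp 0 → mismatch
  r2: data parity 0, sent rp 0 → ok
  r3: data parity 0, sent rp 0 → ok
Recompute each column's even parity and compare to cp:
  c0: data parity 0, sent cp 1 → mismatch
  c1: data parity 1, sent cp 1 → ok
  c2: data parity 0, sent cp 0 → ok
  c3: data parity 1, sent cp 1 → ok
Exactly one row (r1) and one column (c0) fail → the flipped bit is at their intersection.

row 1, column 0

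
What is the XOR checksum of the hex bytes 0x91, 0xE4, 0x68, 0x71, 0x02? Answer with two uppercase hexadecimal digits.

6E

XOR the bytes together:
  start with 0x91
  0x91 ⊕ 0xE4 = 0x75
  0x75 ⊕ 0x68 = 0x1D
  0x1D ⊕ 0x71 = 0x6C
  0x6C ⊕ 0x02 = 0x6E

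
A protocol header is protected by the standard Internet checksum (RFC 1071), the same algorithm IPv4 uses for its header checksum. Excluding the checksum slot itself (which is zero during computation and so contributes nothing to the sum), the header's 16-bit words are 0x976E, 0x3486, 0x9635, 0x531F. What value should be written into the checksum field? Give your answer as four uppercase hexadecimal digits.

One's-complement addition (fold any carry out of bit 15 back into bit 0):
  0x976E + 0x3486 = 0x0CBF4
  0xCBF4 + 0x9635 = 0x16229 → wrap carry → 0x622A
  0x622A + 0x531F = 0x0B549
One's-complement sum = 0xB549.
Checksum = ~0xB549 & 0xFFFF = 0x4AB6.

4AB6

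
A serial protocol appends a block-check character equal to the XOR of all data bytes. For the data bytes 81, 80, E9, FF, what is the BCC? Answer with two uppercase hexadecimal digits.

17

XOR the bytes together:
  start with 0x81
  0x81 ⊕ 0x80 = 0x01
  0x01 ⊕ 0xE9 = 0xE8
  0xE8 ⊕ 0xFF = 0x17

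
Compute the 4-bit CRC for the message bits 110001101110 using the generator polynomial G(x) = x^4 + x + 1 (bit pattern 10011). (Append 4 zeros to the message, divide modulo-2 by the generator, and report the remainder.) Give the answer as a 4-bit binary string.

Append 4 zeros: 1100011011100000. Divide by 10011 (XOR where the leading bit is 1):
  pos 0: 11000 XOR 10011 = 01011
  pos 1: 10111 XOR 10011 = 00100
  pos 3: 10010 XOR 10011 = 00001
  pos 7: 11110 XOR 10011 = 01101
  pos 8: 11010 XOR 10011 = 01001
  pos 9: 10010 XOR 10011 = 00001
Remainder (last 4 bits) = 0100. This is the CRC / FCS.

0100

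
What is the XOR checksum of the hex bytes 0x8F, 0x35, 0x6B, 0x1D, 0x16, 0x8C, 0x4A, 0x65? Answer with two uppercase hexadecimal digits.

79

XOR the bytes together:
  start with 0x8F
  0x8F ⊕ 0x35 = 0xBA
  0xBA ⊕ 0x6B = 0xD1
  0xD1 ⊕ 0x1D = 0xCC
  0xCC ⊕ 0x16 = 0xDA
  0xDA ⊕ 0x8C = 0x56
  0x56 ⊕ 0x4A = 0x1C
  0x1C ⊕ 0x65 = 0x79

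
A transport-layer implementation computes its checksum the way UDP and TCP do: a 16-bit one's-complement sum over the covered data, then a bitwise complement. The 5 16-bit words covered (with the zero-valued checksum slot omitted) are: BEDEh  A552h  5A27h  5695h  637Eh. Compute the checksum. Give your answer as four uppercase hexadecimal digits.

One's-complement addition (fold any carry out of bit 15 back into bit 0):
  0xBEDE + 0xA552 = 0x16430 → wrap carry → 0x6431
  0x6431 + 0x5A27 = 0x0BE58
  0xBE58 + 0x5695 = 0x114ED → wrap carry → 0x14EE
  0x14EE + 0x637E = 0x0786C
One's-complement sum = 0x786C.
Checksum = ~0x786C & 0xFFFF = 0x8793.

8793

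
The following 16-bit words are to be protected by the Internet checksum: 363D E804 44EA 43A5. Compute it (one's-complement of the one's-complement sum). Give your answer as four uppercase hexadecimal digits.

One's-complement addition (fold any carry out of bit 15 back into bit 0):
  0x363D + 0xE804 = 0x11E41 → wrap carry → 0x1E42
  0x1E42 + 0x44EA = 0x0632C
  0x632C + 0x43A5 = 0x0A6D1
One's-complement sum = 0xA6D1.
Checksum = ~0xA6D1 & 0xFFFF = 0x592E.

592E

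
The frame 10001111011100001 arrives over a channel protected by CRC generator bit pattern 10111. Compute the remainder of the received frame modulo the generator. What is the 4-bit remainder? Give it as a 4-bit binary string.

0100

Modulo-2 division of 10001111011100001 by 10111:
  pos 0: 10001 XOR 10111 = 00110
  pos 2: 11011 XOR 10111 = 01100
  pos 3: 11001 XOR 10111 = 01110
  pos 4: 11100 XOR 10111 = 01011
  pos 5: 10111 XOR 10111 = 00000
  pos 10: 11000 XOR 10111 = 01111
  pos 11: 11110 XOR 10111 = 01001
  pos 12: 10011 XOR 10111 = 00100
Remainder = 0100 (nonzero — an error is detected).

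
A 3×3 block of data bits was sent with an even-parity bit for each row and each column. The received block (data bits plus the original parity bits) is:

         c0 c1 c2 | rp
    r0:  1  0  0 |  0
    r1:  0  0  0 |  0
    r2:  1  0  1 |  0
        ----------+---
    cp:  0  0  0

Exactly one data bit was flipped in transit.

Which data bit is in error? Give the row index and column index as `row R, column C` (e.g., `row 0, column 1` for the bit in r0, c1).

row 0, column 2

Recompute each row's even parity and compare to rp:
  r0: data parity 1, sent rp 0 → mismatch
  r1: data parity 0, sent rp 0 → ok
  r2: data parity 0, sent rp 0 → ok
Recompute each column's even parity and compare to cp:
  c0: data parity 0, sent cp 0 → ok
  c1: data parity 0, sent cp 0 → ok
  c2: data parity 1, sent cp 0 → mismatch
Exactly one row (r0) and one column (c2) fail → the flipped bit is at their intersection.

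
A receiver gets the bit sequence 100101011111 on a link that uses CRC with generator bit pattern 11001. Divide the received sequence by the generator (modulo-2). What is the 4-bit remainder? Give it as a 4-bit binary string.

Modulo-2 division of 100101011111 by 11001:
  pos 0: 10010 XOR 11001 = 01011
  pos 1: 10111 XOR 11001 = 01110
  pos 2: 11100 XOR 11001 = 00101
  pos 4: 10111 XOR 11001 = 01110
  pos 5: 11101 XOR 11001 = 00100
  pos 7: 10011 XOR 11001 = 01010
Remainder = 1010 (nonzero — an error is detected).

1010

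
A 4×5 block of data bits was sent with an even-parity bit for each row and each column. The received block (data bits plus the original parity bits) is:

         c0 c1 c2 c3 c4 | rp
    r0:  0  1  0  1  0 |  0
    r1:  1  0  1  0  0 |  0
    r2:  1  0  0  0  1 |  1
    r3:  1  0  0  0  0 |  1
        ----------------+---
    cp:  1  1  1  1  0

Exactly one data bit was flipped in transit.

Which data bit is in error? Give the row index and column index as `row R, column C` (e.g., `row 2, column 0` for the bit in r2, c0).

row 2, column 4

Recompute each row's even parity and compare to rp:
  r0: data parity 0, sent rp 0 → ok
  r1: data parity 0, sent rp 0 → ok
  r2: data parity 0, sent rp 1 → mismatch
  r3: data parity 1, sent rp 1 → ok
Recompute each column's even parity and compare to cp:
  c0: data parity 1, sent cp 1 → ok
  c1: data parity 1, sent cp 1 → ok
  c2: data parity 1, sent cp 1 → ok
  c3: data parity 1, sent cp 1 → ok
  c4: data parity 1, sent cp 0 → mismatch
Exactly one row (r2) and one column (c4) fail → the flipped bit is at their intersection.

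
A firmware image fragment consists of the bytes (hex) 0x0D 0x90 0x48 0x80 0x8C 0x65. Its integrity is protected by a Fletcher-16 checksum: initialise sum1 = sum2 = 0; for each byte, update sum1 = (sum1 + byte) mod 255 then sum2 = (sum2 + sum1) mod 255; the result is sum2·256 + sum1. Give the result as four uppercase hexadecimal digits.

Running sums (mod 255):
  after byte 0 (0x0D): sum1=13, sum2=13
  after byte 1 (0x90): sum1=157, sum2=170
  after byte 2 (0x48): sum1=229, sum2=144
  after byte 3 (0x80): sum1=102, sum2=246
  after byte 4 (0x8C): sum1=242, sum2=233
  after byte 5 (0x65): sum1=88, sum2=66
Checksum = sum2·256 + sum1 = 66·256 + 88 = 16984 = 0x4258.

4258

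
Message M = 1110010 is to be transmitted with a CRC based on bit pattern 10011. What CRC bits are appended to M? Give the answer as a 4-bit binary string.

1110

Append 4 zeros: 11100100000. Divide by 10011 (XOR where the leading bit is 1):
  pos 0: 11100 XOR 10011 = 01111
  pos 1: 11111 XOR 10011 = 01100
  pos 2: 11000 XOR 10011 = 01011
  pos 3: 10110 XOR 10011 = 00101
  pos 5: 10100 XOR 10011 = 00111
Remainder (last 4 bits) = 1110. This is the CRC / FCS.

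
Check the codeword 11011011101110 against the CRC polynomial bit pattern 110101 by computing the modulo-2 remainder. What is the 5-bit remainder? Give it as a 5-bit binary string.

00000

Modulo-2 division of 11011011101110 by 110101:
  pos 0: 110110 XOR 110101 = 000011
  pos 4: 111110 XOR 110101 = 001011
  pos 6: 101111 XOR 110101 = 011010
  pos 7: 110101 XOR 110101 = 000000
Remainder = 00000 (zero — the frame passes the CRC check).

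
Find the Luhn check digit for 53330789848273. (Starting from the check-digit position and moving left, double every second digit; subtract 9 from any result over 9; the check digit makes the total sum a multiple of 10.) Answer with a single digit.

7

Partial digits right→left: 3 7 2 8 4 8 9 8 7 0 3 3 3 5
Double every second digit counting from the check-digit position (so the 1st, 3rd, 5th, ... of the partial from the right).
  doubled (with −9 where >9): 6 4 8 9 5 6 6 → sum 44
  kept as-is: 7 8 8 8 0 3 5 → sum 39
Total = 44 + 39 = 83.
Check digit = (10 − (83 mod 10)) mod 10 = 7.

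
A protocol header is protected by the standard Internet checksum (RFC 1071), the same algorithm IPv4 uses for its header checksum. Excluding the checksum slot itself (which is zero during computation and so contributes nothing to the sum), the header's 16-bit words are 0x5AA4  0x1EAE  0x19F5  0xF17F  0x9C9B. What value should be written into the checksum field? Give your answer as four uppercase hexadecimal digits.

One's-complement addition (fold any carry out of bit 15 back into bit 0):
  0x5AA4 + 0x1EAE = 0x07952
  0x7952 + 0x19F5 = 0x09347
  0x9347 + 0xF17F = 0x184C6 → wrap carry → 0x84C7
  0x84C7 + 0x9C9B = 0x12162 → wrap carry → 0x2163
One's-complement sum = 0x2163.
Checksum = ~0x2163 & 0xFFFF = 0xDE9C.

DE9C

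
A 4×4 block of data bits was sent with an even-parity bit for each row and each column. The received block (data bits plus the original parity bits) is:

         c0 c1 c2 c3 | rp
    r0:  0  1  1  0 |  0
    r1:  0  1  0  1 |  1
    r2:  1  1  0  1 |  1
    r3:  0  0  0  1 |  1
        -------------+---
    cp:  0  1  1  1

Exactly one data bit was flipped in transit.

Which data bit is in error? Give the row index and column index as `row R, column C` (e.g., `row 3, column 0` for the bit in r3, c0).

Recompute each row's even parity and compare to rp:
  r0: data parity 0, sent rp 0 → ok
  r1: data parity 0, sent rp 1 → mismatch
  r2: data parity 1, sent rp 1 → ok
  r3: data parity 1, sent rp 1 → ok
Recompute each column's even parity and compare to cp:
  c0: data parity 1, sent cp 0 → mismatch
  c1: data parity 1, sent cp 1 → ok
  c2: data parity 1, sent cp 1 → ok
  c3: data parity 1, sent cp 1 → ok
Exactly one row (r1) and one column (c0) fail → the flipped bit is at their intersection.

row 1, column 0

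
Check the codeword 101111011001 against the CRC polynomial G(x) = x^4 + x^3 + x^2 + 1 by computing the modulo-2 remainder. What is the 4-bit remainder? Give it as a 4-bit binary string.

0000

Modulo-2 division of 101111011001 by 11101:
  pos 0: 10111 XOR 11101 = 01010
  pos 1: 10101 XOR 11101 = 01000
  pos 2: 10000 XOR 11101 = 01101
  pos 3: 11011 XOR 11101 = 00110
  pos 5: 11010 XOR 11101 = 00111
  pos 7: 11101 XOR 11101 = 00000
Remainder = 0000 (zero — the frame passes the CRC check).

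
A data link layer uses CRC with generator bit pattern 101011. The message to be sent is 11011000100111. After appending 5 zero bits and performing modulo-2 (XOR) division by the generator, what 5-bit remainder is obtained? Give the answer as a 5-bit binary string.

Append 5 zeros: 1101100010011100000. Divide by 101011 (XOR where the leading bit is 1):
  pos 0: 110110 XOR 101011 = 011101
  pos 1: 111010 XOR 101011 = 010001
  pos 2: 100010 XOR 101011 = 001001
  pos 4: 100110 XOR 101011 = 001101
  pos 6: 110101 XOR 101011 = 011110
  pos 7: 111101 XOR 101011 = 010110
  pos 8: 101101 XOR 101011 = 000110
  pos 11: 110000 XOR 101011 = 011011
  pos 12: 110110 XOR 101011 = 011101
  pos 13: 111010 XOR 101011 = 010001
Remainder (last 5 bits) = 10001. This is the CRC / FCS.

10001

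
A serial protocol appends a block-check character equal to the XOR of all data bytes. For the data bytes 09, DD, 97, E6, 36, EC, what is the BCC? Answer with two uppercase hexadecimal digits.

XOR the bytes together:
  start with 0x09
  0x09 ⊕ 0xDD = 0xD4
  0xD4 ⊕ 0x97 = 0x43
  0x43 ⊕ 0xE6 = 0xA5
  0xA5 ⊕ 0x36 = 0x93
  0x93 ⊕ 0xEC = 0x7F

7F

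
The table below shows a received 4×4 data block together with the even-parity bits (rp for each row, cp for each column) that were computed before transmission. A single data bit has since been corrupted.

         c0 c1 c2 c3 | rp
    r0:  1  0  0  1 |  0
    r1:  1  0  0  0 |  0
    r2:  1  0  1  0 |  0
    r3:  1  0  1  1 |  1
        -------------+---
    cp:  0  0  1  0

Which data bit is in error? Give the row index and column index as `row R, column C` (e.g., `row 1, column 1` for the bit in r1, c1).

row 1, column 2

Recompute each row's even parity and compare to rp:
  r0: data parity 0, sent rp 0 → ok
  r1: data parity 1, sent rp 0 → mismatch
  r2: data parity 0, sent rp 0 → ok
  r3: data parity 1, sent rp 1 → ok
Recompute each column's even parity and compare to cp:
  c0: data parity 0, sent cp 0 → ok
  c1: data parity 0, sent cp 0 → ok
  c2: data parity 0, sent cp 1 → mismatch
  c3: data parity 0, sent cp 0 → ok
Exactly one row (r1) and one column (c2) fail → the flipped bit is at their intersection.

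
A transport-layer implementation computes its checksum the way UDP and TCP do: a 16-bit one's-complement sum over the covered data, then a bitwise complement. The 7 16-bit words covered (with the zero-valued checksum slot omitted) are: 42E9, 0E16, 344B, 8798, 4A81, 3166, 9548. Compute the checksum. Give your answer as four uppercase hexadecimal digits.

One's-complement addition (fold any carry out of bit 15 back into bit 0):
  0x42E9 + 0x0E16 = 0x050FF
  0x50FF + 0x344B = 0x0854A
  0x854A + 0x8798 = 0x10CE2 → wrap carry → 0x0CE3
  0x0CE3 + 0x4A81 = 0x05764
  0x5764 + 0x3166 = 0x088CA
  0x88CA + 0x9548 = 0x11E12 → wrap carry → 0x1E13
One's-complement sum = 0x1E13.
Checksum = ~0x1E13 & 0xFFFF = 0xE1EC.

E1EC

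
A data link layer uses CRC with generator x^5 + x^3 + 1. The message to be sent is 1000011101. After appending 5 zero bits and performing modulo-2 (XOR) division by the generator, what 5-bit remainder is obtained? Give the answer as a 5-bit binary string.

00000

Append 5 zeros: 100001110100000. Divide by 101001 (XOR where the leading bit is 1):
  pos 0: 100001 XOR 101001 = 001000
  pos 2: 100011 XOR 101001 = 001010
  pos 4: 101001 XOR 101001 = 000000
Remainder (last 5 bits) = 00000. This is the CRC / FCS.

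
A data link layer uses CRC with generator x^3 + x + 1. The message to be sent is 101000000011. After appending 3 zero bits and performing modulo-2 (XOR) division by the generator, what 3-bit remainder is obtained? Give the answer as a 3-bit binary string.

011

Append 3 zeros: 101000000011000. Divide by 1011 (XOR where the leading bit is 1):
  pos 0: 1010 XOR 1011 = 0001
  pos 3: 1000 XOR 1011 = 0011
  pos 5: 1100 XOR 1011 = 0111
  pos 6: 1110 XOR 1011 = 0101
  pos 7: 1011 XOR 1011 = 0000
  pos 11: 1000 XOR 1011 = 0011
Remainder (last 3 bits) = 011. This is the CRC / FCS.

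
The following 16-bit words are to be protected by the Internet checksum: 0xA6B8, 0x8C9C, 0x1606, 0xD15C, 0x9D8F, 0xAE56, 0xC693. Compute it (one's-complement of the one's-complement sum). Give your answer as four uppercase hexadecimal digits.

One's-complement addition (fold any carry out of bit 15 back into bit 0):
  0xA6B8 + 0x8C9C = 0x13354 → wrap carry → 0x3355
  0x3355 + 0x1606 = 0x0495B
  0x495B + 0xD15C = 0x11AB7 → wrap carry → 0x1AB8
  0x1AB8 + 0x9D8F = 0x0B847
  0xB847 + 0xAE56 = 0x1669D → wrap carry → 0x669E
  0x669E + 0xC693 = 0x12D31 → wrap carry → 0x2D32
One's-complement sum = 0x2D32.
Checksum = ~0x2D32 & 0xFFFF = 0xD2CD.

D2CD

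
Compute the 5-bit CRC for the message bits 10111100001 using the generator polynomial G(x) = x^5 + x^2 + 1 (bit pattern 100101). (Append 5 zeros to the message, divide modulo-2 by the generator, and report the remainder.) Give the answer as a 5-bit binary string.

11110

Append 5 zeros: 1011110000100000. Divide by 100101 (XOR where the leading bit is 1):
  pos 0: 101111 XOR 100101 = 001010
  pos 2: 101000 XOR 100101 = 001101
  pos 4: 110100 XOR 100101 = 010001
  pos 5: 100011 XOR 100101 = 000110
  pos 8: 110000 XOR 100101 = 010101
  pos 9: 101010 XOR 100101 = 001111
Remainder (last 5 bits) = 11110. This is the CRC / FCS.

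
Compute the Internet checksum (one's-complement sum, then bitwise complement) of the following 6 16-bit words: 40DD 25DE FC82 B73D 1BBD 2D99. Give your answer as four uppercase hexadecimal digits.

9C2D

One's-complement addition (fold any carry out of bit 15 back into bit 0):
  0x40DD + 0x25DE = 0x066BB
  0x66BB + 0xFC82 = 0x1633D → wrap carry → 0x633E
  0x633E + 0xB73D = 0x11A7B → wrap carry → 0x1A7C
  0x1A7C + 0x1BBD = 0x03639
  0x3639 + 0x2D99 = 0x063D2
One's-complement sum = 0x63D2.
Checksum = ~0x63D2 & 0xFFFF = 0x9C2D.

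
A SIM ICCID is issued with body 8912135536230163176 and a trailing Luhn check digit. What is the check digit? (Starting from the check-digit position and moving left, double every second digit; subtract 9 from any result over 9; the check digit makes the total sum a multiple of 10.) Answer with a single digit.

1

Partial digits right→left: 6 7 1 3 6 1 0 3 2 6 3 5 5 3 1 2 1 9 8
Double every second digit counting from the check-digit position (so the 1st, 3rd, 5th, ... of the partial from the right).
  doubled (with −9 where >9): 3 2 3 0 4 6 1 2 2 7 → sum 30
  kept as-is: 7 3 1 3 6 5 3 2 9 → sum 39
Total = 30 + 39 = 69.
Check digit = (10 − (69 mod 10)) mod 10 = 1.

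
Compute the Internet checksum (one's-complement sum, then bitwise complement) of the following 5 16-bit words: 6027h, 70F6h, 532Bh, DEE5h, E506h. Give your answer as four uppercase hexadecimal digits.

17CA

One's-complement addition (fold any carry out of bit 15 back into bit 0):
  0x6027 + 0x70F6 = 0x0D11D
  0xD11D + 0x532B = 0x12448 → wrap carry → 0x2449
  0x2449 + 0xDEE5 = 0x1032E → wrap carry → 0x032F
  0x032F + 0xE506 = 0x0E835
One's-complement sum = 0xE835.
Checksum = ~0xE835 & 0xFFFF = 0x17CA.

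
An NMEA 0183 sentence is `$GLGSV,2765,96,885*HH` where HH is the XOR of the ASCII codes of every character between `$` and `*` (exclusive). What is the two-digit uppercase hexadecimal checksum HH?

XOR the ASCII codes of the payload characters:
  'G' = 0x47 → acc = 0x47
  'L' = 0x4C → acc = 0x0B
  'G' = 0x47 → acc = 0x4C
  'S' = 0x53 → acc = 0x1F
  'V' = 0x56 → acc = 0x49
  ',' = 0x2C → acc = 0x65
  '2' = 0x32 → acc = 0x57
  '7' = 0x37 → acc = 0x60
  '6' = 0x36 → acc = 0x56
  '5' = 0x35 → acc = 0x63
  ',' = 0x2C → acc = 0x4F
  '9' = 0x39 → acc = 0x76
  '6' = 0x36 → acc = 0x40
  ',' = 0x2C → acc = 0x6C
  '8' = 0x38 → acc = 0x54
  '8' = 0x38 → acc = 0x6C
  '5' = 0x35 → acc = 0x59
Checksum = 0x59.

59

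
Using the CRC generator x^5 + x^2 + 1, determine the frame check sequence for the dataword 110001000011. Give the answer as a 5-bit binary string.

Append 5 zeros: 11000100001100000. Divide by 100101 (XOR where the leading bit is 1):
  pos 0: 110001 XOR 100101 = 010100
  pos 1: 101000 XOR 100101 = 001101
  pos 3: 110100 XOR 100101 = 010001
  pos 4: 100010 XOR 100101 = 000111
  pos 7: 111110 XOR 100101 = 011011
  pos 8: 110110 XOR 100101 = 010011
  pos 9: 100110 XOR 100101 = 000011
Remainder (last 5 bits) = 01100. This is the CRC / FCS.

01100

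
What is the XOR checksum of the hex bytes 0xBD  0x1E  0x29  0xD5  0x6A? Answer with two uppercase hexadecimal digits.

XOR the bytes together:
  start with 0xBD
  0xBD ⊕ 0x1E = 0xA3
  0xA3 ⊕ 0x29 = 0x8A
  0x8A ⊕ 0xD5 = 0x5F
  0x5F ⊕ 0x6A = 0x35

35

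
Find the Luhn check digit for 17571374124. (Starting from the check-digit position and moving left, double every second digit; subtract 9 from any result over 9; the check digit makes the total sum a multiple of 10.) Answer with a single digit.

7

Partial digits right→left: 4 2 1 4 7 3 1 7 5 7 1
Double every second digit counting from the check-digit position (so the 1st, 3rd, 5th, ... of the partial from the right).
  doubled (with −9 where >9): 8 2 5 2 1 2 → sum 20
  kept as-is: 2 4 3 7 7 → sum 23
Total = 20 + 23 = 43.
Check digit = (10 − (43 mod 10)) mod 10 = 7.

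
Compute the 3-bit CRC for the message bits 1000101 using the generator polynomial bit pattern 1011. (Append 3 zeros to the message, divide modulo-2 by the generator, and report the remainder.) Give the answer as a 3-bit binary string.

000

Append 3 zeros: 1000101000. Divide by 1011 (XOR where the leading bit is 1):
  pos 0: 1000 XOR 1011 = 0011
  pos 2: 1110 XOR 1011 = 0101
  pos 3: 1011 XOR 1011 = 0000
Remainder (last 3 bits) = 000. This is the CRC / FCS.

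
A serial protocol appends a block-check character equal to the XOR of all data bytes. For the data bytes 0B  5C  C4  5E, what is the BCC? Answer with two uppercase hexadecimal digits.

CD

XOR the bytes together:
  start with 0x0B
  0x0B ⊕ 0x5C = 0x57
  0x57 ⊕ 0xC4 = 0x93
  0x93 ⊕ 0x5E = 0xCD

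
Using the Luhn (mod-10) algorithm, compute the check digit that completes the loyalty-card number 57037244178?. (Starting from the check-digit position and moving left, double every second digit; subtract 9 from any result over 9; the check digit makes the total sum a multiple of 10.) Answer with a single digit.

Partial digits right→left: 8 7 1 4 4 2 7 3 0 7 5
Double every second digit counting from the check-digit position (so the 1st, 3rd, 5th, ... of the partial from the right).
  doubled (with −9 where >9): 7 2 8 5 0 1 → sum 23
  kept as-is: 7 4 2 3 7 → sum 23
Total = 23 + 23 = 46.
Check digit = (10 − (46 mod 10)) mod 10 = 4.

4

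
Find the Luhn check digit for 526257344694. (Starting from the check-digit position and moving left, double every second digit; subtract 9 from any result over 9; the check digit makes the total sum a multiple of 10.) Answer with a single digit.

Partial digits right→left: 4 9 6 4 4 3 7 5 2 6 2 5
Double every second digit counting from the check-digit position (so the 1st, 3rd, 5th, ... of the partial from the right).
  doubled (with −9 where >9): 8 3 8 5 4 4 → sum 32
  kept as-is: 9 4 3 5 6 5 → sum 32
Total = 32 + 32 = 64.
Check digit = (10 − (64 mod 10)) mod 10 = 6.

6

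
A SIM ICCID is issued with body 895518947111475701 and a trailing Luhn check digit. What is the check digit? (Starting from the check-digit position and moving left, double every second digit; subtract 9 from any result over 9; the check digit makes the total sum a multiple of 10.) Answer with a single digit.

Partial digits right→left: 1 0 7 5 7 4 1 1 1 7 4 9 8 1 5 5 9 8
Double every second digit counting from the check-digit position (so the 1st, 3rd, 5th, ... of the partial from the right).
  doubled (with −9 where >9): 2 5 5 2 2 8 7 1 9 → sum 41
  kept as-is: 0 5 4 1 7 9 1 5 8 → sum 40
Total = 41 + 40 = 81.
Check digit = (10 − (81 mod 10)) mod 10 = 9.

9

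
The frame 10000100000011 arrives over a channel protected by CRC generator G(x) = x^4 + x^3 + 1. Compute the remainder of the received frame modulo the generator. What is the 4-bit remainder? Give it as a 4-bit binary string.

Modulo-2 division of 10000100000011 by 11001:
  pos 0: 10000 XOR 11001 = 01001
  pos 1: 10011 XOR 11001 = 01010
  pos 2: 10100 XOR 11001 = 01101
  pos 3: 11010 XOR 11001 = 00011
  pos 6: 11000 XOR 11001 = 00001
Remainder = 1011 (nonzero — an error is detected).

1011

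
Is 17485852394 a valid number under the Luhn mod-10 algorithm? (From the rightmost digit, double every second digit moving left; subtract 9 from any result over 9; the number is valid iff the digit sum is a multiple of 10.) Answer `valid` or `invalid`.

invalid

From the right, keep odd positions and double even positions (subtract 9 from any doubled value over 9):
  doubled (positions 2,4,...): 9 4 7 7 5 → sum 32
  kept (positions 1,3,...): 4 3 5 5 4 1 → sum 22
Total = 54.
54 mod 10 = 4, so the number is invalid.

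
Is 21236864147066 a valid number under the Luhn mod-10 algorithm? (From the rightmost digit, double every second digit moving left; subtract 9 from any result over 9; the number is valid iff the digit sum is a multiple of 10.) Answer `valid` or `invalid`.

valid

From the right, keep odd positions and double even positions (subtract 9 from any doubled value over 9):
  doubled (positions 2,4,...): 3 5 2 3 3 4 4 → sum 24
  kept (positions 1,3,...): 6 0 4 4 8 3 1 → sum 26
Total = 50.
50 mod 10 = 0, so the number is valid.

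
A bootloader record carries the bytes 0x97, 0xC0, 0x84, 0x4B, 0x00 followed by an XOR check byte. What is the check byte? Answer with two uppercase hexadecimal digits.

XOR the bytes together:
  start with 0x97
  0x97 ⊕ 0xC0 = 0x57
  0x57 ⊕ 0x84 = 0xD3
  0xD3 ⊕ 0x4B = 0x98
  0x98 ⊕ 0x00 = 0x98

98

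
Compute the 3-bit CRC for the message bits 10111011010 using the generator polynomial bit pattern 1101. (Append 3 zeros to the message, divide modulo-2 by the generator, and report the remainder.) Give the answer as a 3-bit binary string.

Append 3 zeros: 10111011010000. Divide by 1101 (XOR where the leading bit is 1):
  pos 0: 1011 XOR 1101 = 0110
  pos 1: 1101 XOR 1101 = 0000
  pos 6: 1101 XOR 1101 = 0000
Remainder (last 3 bits) = 000. This is the CRC / FCS.

000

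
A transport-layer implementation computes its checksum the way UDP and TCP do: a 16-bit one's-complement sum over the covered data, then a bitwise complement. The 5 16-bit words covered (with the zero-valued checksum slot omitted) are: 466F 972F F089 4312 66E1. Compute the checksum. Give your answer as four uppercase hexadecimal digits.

One's-complement addition (fold any carry out of bit 15 back into bit 0):
  0x466F + 0x972F = 0x0DD9E
  0xDD9E + 0xF089 = 0x1CE27 → wrap carry → 0xCE28
  0xCE28 + 0x4312 = 0x1113A → wrap carry → 0x113B
  0x113B + 0x66E1 = 0x0781C
One's-complement sum = 0x781C.
Checksum = ~0x781C & 0xFFFF = 0x87E3.

87E3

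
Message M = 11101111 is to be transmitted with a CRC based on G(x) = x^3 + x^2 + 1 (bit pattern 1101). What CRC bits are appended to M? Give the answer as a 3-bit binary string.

Append 3 zeros: 11101111000. Divide by 1101 (XOR where the leading bit is 1):
  pos 0: 1110 XOR 1101 = 0011
  pos 2: 1111 XOR 1101 = 0010
  pos 4: 1011 XOR 1101 = 0110
  pos 5: 1100 XOR 1101 = 0001
Remainder (last 3 bits) = 100. This is the CRC / FCS.

100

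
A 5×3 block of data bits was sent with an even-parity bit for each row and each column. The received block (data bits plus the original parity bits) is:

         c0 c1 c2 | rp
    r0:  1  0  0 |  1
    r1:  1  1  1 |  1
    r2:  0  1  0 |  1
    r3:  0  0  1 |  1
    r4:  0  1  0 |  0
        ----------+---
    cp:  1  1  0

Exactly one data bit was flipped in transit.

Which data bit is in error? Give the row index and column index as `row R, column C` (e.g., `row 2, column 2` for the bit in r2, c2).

row 4, column 0

Recompute each row's even parity and compare to rp:
  r0: data parity 1, sent rp 1 → ok
  r1: data parity 1, sent rp 1 → ok
  r2: data parity 1, sent rp 1 → ok
  r3: data parity 1, sent rp 1 → ok
  r4: data parity 1, sent rp 0 → mismatch
Recompute each column's even parity and compare to cp:
  c0: data parity 0, sent cp 1 → mismatch
  c1: data parity 1, sent cp 1 → ok
  c2: data parity 0, sent cp 0 → ok
Exactly one row (r4) and one column (c0) fail → the flipped bit is at their intersection.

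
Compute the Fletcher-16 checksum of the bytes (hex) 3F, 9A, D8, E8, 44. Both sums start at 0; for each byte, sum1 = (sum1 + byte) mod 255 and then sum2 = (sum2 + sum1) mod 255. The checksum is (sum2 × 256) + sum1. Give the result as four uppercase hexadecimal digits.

Running sums (mod 255):
  after byte 0 (3F): sum1=63, sum2=63
  after byte 1 (9A): sum1=217, sum2=25
  after byte 2 (D8): sum1=178, sum2=203
  after byte 3 (E8): sum1=155, sum2=103
  after byte 4 (44): sum1=223, sum2=71
Checksum = sum2·256 + sum1 = 71·256 + 223 = 18399 = 0x47DF.

47DF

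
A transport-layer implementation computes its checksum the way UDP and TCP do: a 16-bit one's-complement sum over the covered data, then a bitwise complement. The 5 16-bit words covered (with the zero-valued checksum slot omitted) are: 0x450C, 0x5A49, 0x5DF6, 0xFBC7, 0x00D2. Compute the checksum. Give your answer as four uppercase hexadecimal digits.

061A

One's-complement addition (fold any carry out of bit 15 back into bit 0):
  0x450C + 0x5A49 = 0x09F55
  0x9F55 + 0x5DF6 = 0x0FD4B
  0xFD4B + 0xFBC7 = 0x1F912 → wrap carry → 0xF913
  0xF913 + 0x00D2 = 0x0F9E5
One's-complement sum = 0xF9E5.
Checksum = ~0xF9E5 & 0xFFFF = 0x061A.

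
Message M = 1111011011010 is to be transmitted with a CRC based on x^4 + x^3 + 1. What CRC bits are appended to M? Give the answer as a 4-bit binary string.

Append 4 zeros: 11110110110100000. Divide by 11001 (XOR where the leading bit is 1):
  pos 0: 11110 XOR 11001 = 00111
  pos 2: 11111 XOR 11001 = 00110
  pos 4: 11001 XOR 11001 = 00000
  pos 9: 10100 XOR 11001 = 01101
  pos 10: 11010 XOR 11001 = 00011
Remainder (last 4 bits) = 1100. This is the CRC / FCS.

1100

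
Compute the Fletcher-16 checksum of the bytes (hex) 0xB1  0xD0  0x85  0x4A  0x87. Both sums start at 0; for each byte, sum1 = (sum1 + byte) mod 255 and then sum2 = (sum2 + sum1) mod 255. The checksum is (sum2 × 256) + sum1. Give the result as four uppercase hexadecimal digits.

68D9

Running sums (mod 255):
  after byte 0 (0xB1): sum1=177, sum2=177
  after byte 1 (0xD0): sum1=130, sum2=52
  after byte 2 (0x85): sum1=8, sum2=60
  after byte 3 (0x4A): sum1=82, sum2=142
  after byte 4 (0x87): sum1=217, sum2=104
Checksum = sum2·256 + sum1 = 104·256 + 217 = 26841 = 0x68D9.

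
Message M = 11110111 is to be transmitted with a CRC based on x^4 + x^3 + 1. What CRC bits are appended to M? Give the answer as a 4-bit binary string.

Append 4 zeros: 111101110000. Divide by 11001 (XOR where the leading bit is 1):
  pos 0: 11110 XOR 11001 = 00111
  pos 2: 11111 XOR 11001 = 00110
  pos 4: 11010 XOR 11001 = 00011
  pos 7: 11000 XOR 11001 = 00001
Remainder (last 4 bits) = 0001. This is the CRC / FCS.

0001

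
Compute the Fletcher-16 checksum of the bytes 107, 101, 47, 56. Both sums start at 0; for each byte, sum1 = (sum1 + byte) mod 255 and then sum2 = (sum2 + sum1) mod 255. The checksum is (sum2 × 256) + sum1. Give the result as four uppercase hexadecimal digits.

7438

Running sums (mod 255):
  after byte 0 (107): sum1=107, sum2=107
  after byte 1 (101): sum1=208, sum2=60
  after byte 2 (47): sum1=0, sum2=60
  after byte 3 (56): sum1=56, sum2=116
Checksum = sum2·256 + sum1 = 116·256 + 56 = 29752 = 0x7438.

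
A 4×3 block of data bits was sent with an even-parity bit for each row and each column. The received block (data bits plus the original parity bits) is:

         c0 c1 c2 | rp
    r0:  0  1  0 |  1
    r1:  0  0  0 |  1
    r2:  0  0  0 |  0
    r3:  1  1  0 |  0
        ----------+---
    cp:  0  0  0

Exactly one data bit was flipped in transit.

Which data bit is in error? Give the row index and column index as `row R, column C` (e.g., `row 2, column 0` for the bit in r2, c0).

row 1, column 0

Recompute each row's even parity and compare to rp:
  r0: data parity 1, sent rp 1 → ok
  r1: data parity 0, sent rp 1 → mismatch
  r2: data parity 0, sent rp 0 → ok
  r3: data parity 0, sent rp 0 → ok
Recompute each column's even parity and compare to cp:
  c0: data parity 1, sent cp 0 → mismatch
  c1: data parity 0, sent cp 0 → ok
  c2: data parity 0, sent cp 0 → ok
Exactly one row (r1) and one column (c0) fail → the flipped bit is at their intersection.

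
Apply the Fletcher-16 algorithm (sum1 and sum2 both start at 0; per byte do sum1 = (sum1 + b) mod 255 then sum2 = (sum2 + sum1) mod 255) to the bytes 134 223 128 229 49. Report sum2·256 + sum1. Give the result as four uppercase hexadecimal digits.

9EFD

Running sums (mod 255):
  after byte 0 (134): sum1=134, sum2=134
  after byte 1 (223): sum1=102, sum2=236
  after byte 2 (128): sum1=230, sum2=211
  after byte 3 (229): sum1=204, sum2=160
  after byte 4 (49): sum1=253, sum2=158
Checksum = sum2·256 + sum1 = 158·256 + 253 = 40701 = 0x9EFD.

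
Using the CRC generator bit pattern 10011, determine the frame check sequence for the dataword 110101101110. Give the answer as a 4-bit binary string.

Append 4 zeros: 1101011011100000. Divide by 10011 (XOR where the leading bit is 1):
  pos 0: 11010 XOR 10011 = 01001
  pos 1: 10011 XOR 10011 = 00000
  pos 6: 10111 XOR 10011 = 00100
  pos 8: 10000 XOR 10011 = 00011
  pos 11: 11000 XOR 10011 = 01011
Remainder (last 4 bits) = 1011. This is the CRC / FCS.

1011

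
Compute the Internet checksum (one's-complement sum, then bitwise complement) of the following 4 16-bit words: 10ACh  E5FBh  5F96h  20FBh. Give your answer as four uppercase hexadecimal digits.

One's-complement addition (fold any carry out of bit 15 back into bit 0):
  0x10AC + 0xE5FB = 0x0F6A7
  0xF6A7 + 0x5F96 = 0x1563D → wrap carry → 0x563E
  0x563E + 0x20FB = 0x07739
One's-complement sum = 0x7739.
Checksum = ~0x7739 & 0xFFFF = 0x88C6.

88C6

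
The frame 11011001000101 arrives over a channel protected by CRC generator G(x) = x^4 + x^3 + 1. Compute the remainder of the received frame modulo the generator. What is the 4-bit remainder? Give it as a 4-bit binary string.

Modulo-2 division of 11011001000101 by 11001:
  pos 0: 11011 XOR 11001 = 00010
  pos 3: 10001 XOR 11001 = 01000
  pos 4: 10000 XOR 11001 = 01001
  pos 5: 10010 XOR 11001 = 01011
  pos 6: 10110 XOR 11001 = 01111
  pos 7: 11111 XOR 11001 = 00110
  pos 9: 11001 XOR 11001 = 00000
Remainder = 0000 (zero — the frame passes the CRC check).

0000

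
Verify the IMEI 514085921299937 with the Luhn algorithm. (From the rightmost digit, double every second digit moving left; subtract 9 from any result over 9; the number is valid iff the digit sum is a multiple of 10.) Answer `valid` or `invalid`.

From the right, keep odd positions and double even positions (subtract 9 from any doubled value over 9):
  doubled (positions 2,4,...): 6 9 4 4 1 0 2 → sum 26
  kept (positions 1,3,...): 7 9 9 1 9 8 4 5 → sum 52
Total = 78.
78 mod 10 = 8, so the number is invalid.

invalid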